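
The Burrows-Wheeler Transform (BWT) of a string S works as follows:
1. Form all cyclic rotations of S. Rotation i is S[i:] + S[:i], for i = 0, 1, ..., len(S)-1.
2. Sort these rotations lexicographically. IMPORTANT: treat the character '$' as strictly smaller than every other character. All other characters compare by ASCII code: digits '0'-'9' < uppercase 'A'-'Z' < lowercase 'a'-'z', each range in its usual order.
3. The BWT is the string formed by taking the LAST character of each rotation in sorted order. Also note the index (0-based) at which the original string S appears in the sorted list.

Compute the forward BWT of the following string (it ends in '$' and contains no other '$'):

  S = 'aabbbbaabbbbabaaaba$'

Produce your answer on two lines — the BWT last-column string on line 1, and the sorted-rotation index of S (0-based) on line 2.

Answer: abba$babaaaabbbbbbaa
4

Derivation:
All 20 rotations (rotation i = S[i:]+S[:i]):
  rot[0] = aabbbbaabbbbabaaaba$
  rot[1] = abbbbaabbbbabaaaba$a
  rot[2] = bbbbaabbbbabaaaba$aa
  rot[3] = bbbaabbbbabaaaba$aab
  rot[4] = bbaabbbbabaaaba$aabb
  rot[5] = baabbbbabaaaba$aabbb
  rot[6] = aabbbbabaaaba$aabbbb
  rot[7] = abbbbabaaaba$aabbbba
  rot[8] = bbbbabaaaba$aabbbbaa
  rot[9] = bbbabaaaba$aabbbbaab
  rot[10] = bbabaaaba$aabbbbaabb
  rot[11] = babaaaba$aabbbbaabbb
  rot[12] = abaaaba$aabbbbaabbbb
  rot[13] = baaaba$aabbbbaabbbba
  rot[14] = aaaba$aabbbbaabbbbab
  rot[15] = aaba$aabbbbaabbbbaba
  rot[16] = aba$aabbbbaabbbbabaa
  rot[17] = ba$aabbbbaabbbbabaaa
  rot[18] = a$aabbbbaabbbbabaaab
  rot[19] = $aabbbbaabbbbabaaaba
Sorted (with $ < everything):
  sorted[0] = $aabbbbaabbbbabaaaba  (last char: 'a')
  sorted[1] = a$aabbbbaabbbbabaaab  (last char: 'b')
  sorted[2] = aaaba$aabbbbaabbbbab  (last char: 'b')
  sorted[3] = aaba$aabbbbaabbbbaba  (last char: 'a')
  sorted[4] = aabbbbaabbbbabaaaba$  (last char: '$')
  sorted[5] = aabbbbabaaaba$aabbbb  (last char: 'b')
  sorted[6] = aba$aabbbbaabbbbabaa  (last char: 'a')
  sorted[7] = abaaaba$aabbbbaabbbb  (last char: 'b')
  sorted[8] = abbbbaabbbbabaaaba$a  (last char: 'a')
  sorted[9] = abbbbabaaaba$aabbbba  (last char: 'a')
  sorted[10] = ba$aabbbbaabbbbabaaa  (last char: 'a')
  sorted[11] = baaaba$aabbbbaabbbba  (last char: 'a')
  sorted[12] = baabbbbabaaaba$aabbb  (last char: 'b')
  sorted[13] = babaaaba$aabbbbaabbb  (last char: 'b')
  sorted[14] = bbaabbbbabaaaba$aabb  (last char: 'b')
  sorted[15] = bbabaaaba$aabbbbaabb  (last char: 'b')
  sorted[16] = bbbaabbbbabaaaba$aab  (last char: 'b')
  sorted[17] = bbbabaaaba$aabbbbaab  (last char: 'b')
  sorted[18] = bbbbaabbbbabaaaba$aa  (last char: 'a')
  sorted[19] = bbbbabaaaba$aabbbbaa  (last char: 'a')
Last column: abba$babaaaabbbbbbaa
Original string S is at sorted index 4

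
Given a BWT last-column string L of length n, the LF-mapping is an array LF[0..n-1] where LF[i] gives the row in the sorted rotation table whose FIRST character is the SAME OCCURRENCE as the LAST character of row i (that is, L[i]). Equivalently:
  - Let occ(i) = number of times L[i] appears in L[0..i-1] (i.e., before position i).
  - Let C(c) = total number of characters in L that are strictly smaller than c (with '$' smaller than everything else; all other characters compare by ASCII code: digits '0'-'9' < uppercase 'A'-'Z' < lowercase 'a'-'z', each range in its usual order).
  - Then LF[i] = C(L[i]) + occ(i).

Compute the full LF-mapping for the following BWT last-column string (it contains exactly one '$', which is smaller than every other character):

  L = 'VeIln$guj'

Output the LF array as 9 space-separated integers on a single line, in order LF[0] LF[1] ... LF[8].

Char counts: '$':1, 'I':1, 'V':1, 'e':1, 'g':1, 'j':1, 'l':1, 'n':1, 'u':1
C (first-col start): C('$')=0, C('I')=1, C('V')=2, C('e')=3, C('g')=4, C('j')=5, C('l')=6, C('n')=7, C('u')=8
L[0]='V': occ=0, LF[0]=C('V')+0=2+0=2
L[1]='e': occ=0, LF[1]=C('e')+0=3+0=3
L[2]='I': occ=0, LF[2]=C('I')+0=1+0=1
L[3]='l': occ=0, LF[3]=C('l')+0=6+0=6
L[4]='n': occ=0, LF[4]=C('n')+0=7+0=7
L[5]='$': occ=0, LF[5]=C('$')+0=0+0=0
L[6]='g': occ=0, LF[6]=C('g')+0=4+0=4
L[7]='u': occ=0, LF[7]=C('u')+0=8+0=8
L[8]='j': occ=0, LF[8]=C('j')+0=5+0=5

Answer: 2 3 1 6 7 0 4 8 5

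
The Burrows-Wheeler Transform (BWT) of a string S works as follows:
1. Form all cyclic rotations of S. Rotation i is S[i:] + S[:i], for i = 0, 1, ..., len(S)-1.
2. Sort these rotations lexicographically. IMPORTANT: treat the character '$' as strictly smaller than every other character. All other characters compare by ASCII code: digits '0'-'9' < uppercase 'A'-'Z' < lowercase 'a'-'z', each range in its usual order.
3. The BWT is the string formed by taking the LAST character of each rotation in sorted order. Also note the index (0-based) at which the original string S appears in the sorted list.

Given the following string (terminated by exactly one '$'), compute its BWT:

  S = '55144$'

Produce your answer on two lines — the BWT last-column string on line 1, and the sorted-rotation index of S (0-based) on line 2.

All 6 rotations (rotation i = S[i:]+S[:i]):
  rot[0] = 55144$
  rot[1] = 5144$5
  rot[2] = 144$55
  rot[3] = 44$551
  rot[4] = 4$5514
  rot[5] = $55144
Sorted (with $ < everything):
  sorted[0] = $55144  (last char: '4')
  sorted[1] = 144$55  (last char: '5')
  sorted[2] = 4$5514  (last char: '4')
  sorted[3] = 44$551  (last char: '1')
  sorted[4] = 5144$5  (last char: '5')
  sorted[5] = 55144$  (last char: '$')
Last column: 45415$
Original string S is at sorted index 5

Answer: 45415$
5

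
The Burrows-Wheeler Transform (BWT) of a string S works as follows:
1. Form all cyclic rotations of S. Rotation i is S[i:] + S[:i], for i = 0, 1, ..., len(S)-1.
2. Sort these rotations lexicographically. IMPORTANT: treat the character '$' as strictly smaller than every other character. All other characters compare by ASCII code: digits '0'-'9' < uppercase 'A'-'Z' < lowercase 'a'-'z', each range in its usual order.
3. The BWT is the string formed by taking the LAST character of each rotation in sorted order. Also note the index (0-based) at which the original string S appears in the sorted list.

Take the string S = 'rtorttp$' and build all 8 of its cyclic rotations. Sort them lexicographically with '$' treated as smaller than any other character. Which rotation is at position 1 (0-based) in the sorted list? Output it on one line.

Answer: orttp$rt

Derivation:
All 8 rotations (rotation i = S[i:]+S[:i]):
  rot[0] = rtorttp$
  rot[1] = torttp$r
  rot[2] = orttp$rt
  rot[3] = rttp$rto
  rot[4] = ttp$rtor
  rot[5] = tp$rtort
  rot[6] = p$rtortt
  rot[7] = $rtorttp
Sorted (with $ < everything):
  sorted[0] = $rtorttp
  sorted[1] = orttp$rt
  sorted[2] = p$rtortt
  sorted[3] = rtorttp$
  sorted[4] = rttp$rto
  sorted[5] = torttp$r
  sorted[6] = tp$rtort
  sorted[7] = ttp$rtor
sorted[1] = orttp$rt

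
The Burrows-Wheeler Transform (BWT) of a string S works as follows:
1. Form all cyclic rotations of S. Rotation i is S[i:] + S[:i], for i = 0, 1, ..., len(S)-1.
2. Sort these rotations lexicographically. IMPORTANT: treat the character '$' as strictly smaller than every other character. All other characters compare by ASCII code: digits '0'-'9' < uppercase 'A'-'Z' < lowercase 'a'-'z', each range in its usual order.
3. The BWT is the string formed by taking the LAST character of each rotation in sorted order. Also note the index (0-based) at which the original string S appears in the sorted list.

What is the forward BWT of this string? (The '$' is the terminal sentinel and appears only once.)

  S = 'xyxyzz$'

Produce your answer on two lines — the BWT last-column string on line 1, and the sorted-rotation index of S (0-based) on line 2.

Answer: z$yxxzy
1

Derivation:
All 7 rotations (rotation i = S[i:]+S[:i]):
  rot[0] = xyxyzz$
  rot[1] = yxyzz$x
  rot[2] = xyzz$xy
  rot[3] = yzz$xyx
  rot[4] = zz$xyxy
  rot[5] = z$xyxyz
  rot[6] = $xyxyzz
Sorted (with $ < everything):
  sorted[0] = $xyxyzz  (last char: 'z')
  sorted[1] = xyxyzz$  (last char: '$')
  sorted[2] = xyzz$xy  (last char: 'y')
  sorted[3] = yxyzz$x  (last char: 'x')
  sorted[4] = yzz$xyx  (last char: 'x')
  sorted[5] = z$xyxyz  (last char: 'z')
  sorted[6] = zz$xyxy  (last char: 'y')
Last column: z$yxxzy
Original string S is at sorted index 1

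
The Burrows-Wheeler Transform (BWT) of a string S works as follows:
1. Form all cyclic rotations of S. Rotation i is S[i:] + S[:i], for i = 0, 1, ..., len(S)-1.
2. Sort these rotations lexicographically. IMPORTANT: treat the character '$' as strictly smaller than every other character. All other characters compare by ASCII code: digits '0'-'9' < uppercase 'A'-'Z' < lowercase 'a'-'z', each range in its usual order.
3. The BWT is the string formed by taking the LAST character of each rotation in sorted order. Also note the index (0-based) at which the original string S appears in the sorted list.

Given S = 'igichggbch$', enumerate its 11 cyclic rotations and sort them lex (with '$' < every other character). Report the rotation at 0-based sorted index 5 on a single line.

Answer: ggbch$igich

Derivation:
All 11 rotations (rotation i = S[i:]+S[:i]):
  rot[0] = igichggbch$
  rot[1] = gichggbch$i
  rot[2] = ichggbch$ig
  rot[3] = chggbch$igi
  rot[4] = hggbch$igic
  rot[5] = ggbch$igich
  rot[6] = gbch$igichg
  rot[7] = bch$igichgg
  rot[8] = ch$igichggb
  rot[9] = h$igichggbc
  rot[10] = $igichggbch
Sorted (with $ < everything):
  sorted[0] = $igichggbch
  sorted[1] = bch$igichgg
  sorted[2] = ch$igichggb
  sorted[3] = chggbch$igi
  sorted[4] = gbch$igichg
  sorted[5] = ggbch$igich
  sorted[6] = gichggbch$i
  sorted[7] = h$igichggbc
  sorted[8] = hggbch$igic
  sorted[9] = ichggbch$ig
  sorted[10] = igichggbch$
sorted[5] = ggbch$igich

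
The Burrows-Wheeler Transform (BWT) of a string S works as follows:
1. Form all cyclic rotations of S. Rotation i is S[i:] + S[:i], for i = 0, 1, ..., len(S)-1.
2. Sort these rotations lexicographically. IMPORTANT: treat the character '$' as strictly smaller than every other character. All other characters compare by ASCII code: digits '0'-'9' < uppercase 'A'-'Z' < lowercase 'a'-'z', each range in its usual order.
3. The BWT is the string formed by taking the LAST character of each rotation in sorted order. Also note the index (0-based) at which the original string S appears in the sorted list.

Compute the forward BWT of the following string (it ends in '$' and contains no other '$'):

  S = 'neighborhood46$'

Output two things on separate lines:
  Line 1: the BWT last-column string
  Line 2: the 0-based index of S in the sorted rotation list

Answer: 6d4honigre$ohbo
10

Derivation:
All 15 rotations (rotation i = S[i:]+S[:i]):
  rot[0] = neighborhood46$
  rot[1] = eighborhood46$n
  rot[2] = ighborhood46$ne
  rot[3] = ghborhood46$nei
  rot[4] = hborhood46$neig
  rot[5] = borhood46$neigh
  rot[6] = orhood46$neighb
  rot[7] = rhood46$neighbo
  rot[8] = hood46$neighbor
  rot[9] = ood46$neighborh
  rot[10] = od46$neighborho
  rot[11] = d46$neighborhoo
  rot[12] = 46$neighborhood
  rot[13] = 6$neighborhood4
  rot[14] = $neighborhood46
Sorted (with $ < everything):
  sorted[0] = $neighborhood46  (last char: '6')
  sorted[1] = 46$neighborhood  (last char: 'd')
  sorted[2] = 6$neighborhood4  (last char: '4')
  sorted[3] = borhood46$neigh  (last char: 'h')
  sorted[4] = d46$neighborhoo  (last char: 'o')
  sorted[5] = eighborhood46$n  (last char: 'n')
  sorted[6] = ghborhood46$nei  (last char: 'i')
  sorted[7] = hborhood46$neig  (last char: 'g')
  sorted[8] = hood46$neighbor  (last char: 'r')
  sorted[9] = ighborhood46$ne  (last char: 'e')
  sorted[10] = neighborhood46$  (last char: '$')
  sorted[11] = od46$neighborho  (last char: 'o')
  sorted[12] = ood46$neighborh  (last char: 'h')
  sorted[13] = orhood46$neighb  (last char: 'b')
  sorted[14] = rhood46$neighbo  (last char: 'o')
Last column: 6d4honigre$ohbo
Original string S is at sorted index 10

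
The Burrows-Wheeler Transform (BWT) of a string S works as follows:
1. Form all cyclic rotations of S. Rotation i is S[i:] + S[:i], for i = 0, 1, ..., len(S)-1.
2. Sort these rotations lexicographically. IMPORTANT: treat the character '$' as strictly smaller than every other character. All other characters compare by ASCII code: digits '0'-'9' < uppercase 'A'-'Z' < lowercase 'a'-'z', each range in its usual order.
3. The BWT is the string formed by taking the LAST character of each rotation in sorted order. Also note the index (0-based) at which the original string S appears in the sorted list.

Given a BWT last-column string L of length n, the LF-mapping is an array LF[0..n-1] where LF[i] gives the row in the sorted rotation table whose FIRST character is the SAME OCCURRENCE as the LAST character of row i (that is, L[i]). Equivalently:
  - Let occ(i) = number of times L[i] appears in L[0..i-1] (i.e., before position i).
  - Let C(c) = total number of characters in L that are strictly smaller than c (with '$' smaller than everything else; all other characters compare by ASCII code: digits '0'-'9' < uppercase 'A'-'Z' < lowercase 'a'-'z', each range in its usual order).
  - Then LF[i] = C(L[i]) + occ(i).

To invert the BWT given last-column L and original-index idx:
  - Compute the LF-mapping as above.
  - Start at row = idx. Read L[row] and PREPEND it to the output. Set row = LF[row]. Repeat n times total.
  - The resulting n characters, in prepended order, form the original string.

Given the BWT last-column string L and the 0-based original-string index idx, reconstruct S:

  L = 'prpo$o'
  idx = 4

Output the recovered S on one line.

LF mapping: 3 5 4 1 0 2
Walk LF starting at row 4, prepending L[row]:
  step 1: row=4, L[4]='$', prepend. Next row=LF[4]=0
  step 2: row=0, L[0]='p', prepend. Next row=LF[0]=3
  step 3: row=3, L[3]='o', prepend. Next row=LF[3]=1
  step 4: row=1, L[1]='r', prepend. Next row=LF[1]=5
  step 5: row=5, L[5]='o', prepend. Next row=LF[5]=2
  step 6: row=2, L[2]='p', prepend. Next row=LF[2]=4
Reversed output: porop$

Answer: porop$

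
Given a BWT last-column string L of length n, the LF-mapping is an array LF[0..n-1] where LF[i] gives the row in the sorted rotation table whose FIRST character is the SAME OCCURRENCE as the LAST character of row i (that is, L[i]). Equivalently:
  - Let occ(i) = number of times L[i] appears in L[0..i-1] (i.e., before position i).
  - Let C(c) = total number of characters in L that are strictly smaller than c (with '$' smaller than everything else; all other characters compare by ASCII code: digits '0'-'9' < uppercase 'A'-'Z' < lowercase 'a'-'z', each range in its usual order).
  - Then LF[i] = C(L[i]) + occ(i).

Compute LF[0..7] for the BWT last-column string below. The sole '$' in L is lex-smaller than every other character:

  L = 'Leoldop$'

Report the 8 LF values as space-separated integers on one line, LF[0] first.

Char counts: '$':1, 'L':1, 'd':1, 'e':1, 'l':1, 'o':2, 'p':1
C (first-col start): C('$')=0, C('L')=1, C('d')=2, C('e')=3, C('l')=4, C('o')=5, C('p')=7
L[0]='L': occ=0, LF[0]=C('L')+0=1+0=1
L[1]='e': occ=0, LF[1]=C('e')+0=3+0=3
L[2]='o': occ=0, LF[2]=C('o')+0=5+0=5
L[3]='l': occ=0, LF[3]=C('l')+0=4+0=4
L[4]='d': occ=0, LF[4]=C('d')+0=2+0=2
L[5]='o': occ=1, LF[5]=C('o')+1=5+1=6
L[6]='p': occ=0, LF[6]=C('p')+0=7+0=7
L[7]='$': occ=0, LF[7]=C('$')+0=0+0=0

Answer: 1 3 5 4 2 6 7 0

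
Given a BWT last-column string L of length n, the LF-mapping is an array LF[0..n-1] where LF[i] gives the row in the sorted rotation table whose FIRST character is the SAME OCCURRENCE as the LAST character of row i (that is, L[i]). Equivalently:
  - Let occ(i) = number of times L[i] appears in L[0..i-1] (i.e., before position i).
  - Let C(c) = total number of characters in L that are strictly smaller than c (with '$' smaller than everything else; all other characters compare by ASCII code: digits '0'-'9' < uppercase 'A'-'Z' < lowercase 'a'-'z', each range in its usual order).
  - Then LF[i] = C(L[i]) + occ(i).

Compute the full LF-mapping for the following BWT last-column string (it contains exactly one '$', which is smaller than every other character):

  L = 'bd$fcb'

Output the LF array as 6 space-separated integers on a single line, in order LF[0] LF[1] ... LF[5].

Char counts: '$':1, 'b':2, 'c':1, 'd':1, 'f':1
C (first-col start): C('$')=0, C('b')=1, C('c')=3, C('d')=4, C('f')=5
L[0]='b': occ=0, LF[0]=C('b')+0=1+0=1
L[1]='d': occ=0, LF[1]=C('d')+0=4+0=4
L[2]='$': occ=0, LF[2]=C('$')+0=0+0=0
L[3]='f': occ=0, LF[3]=C('f')+0=5+0=5
L[4]='c': occ=0, LF[4]=C('c')+0=3+0=3
L[5]='b': occ=1, LF[5]=C('b')+1=1+1=2

Answer: 1 4 0 5 3 2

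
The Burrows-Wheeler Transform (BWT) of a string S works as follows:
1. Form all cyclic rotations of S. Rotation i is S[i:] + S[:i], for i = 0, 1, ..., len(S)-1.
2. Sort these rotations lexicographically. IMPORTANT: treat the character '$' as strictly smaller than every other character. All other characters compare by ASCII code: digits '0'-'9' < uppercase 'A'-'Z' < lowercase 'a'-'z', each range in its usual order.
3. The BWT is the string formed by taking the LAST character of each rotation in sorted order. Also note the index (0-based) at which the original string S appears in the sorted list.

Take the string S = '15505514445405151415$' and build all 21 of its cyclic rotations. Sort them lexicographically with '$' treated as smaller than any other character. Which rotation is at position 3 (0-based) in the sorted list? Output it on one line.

All 21 rotations (rotation i = S[i:]+S[:i]):
  rot[0] = 15505514445405151415$
  rot[1] = 5505514445405151415$1
  rot[2] = 505514445405151415$15
  rot[3] = 05514445405151415$155
  rot[4] = 5514445405151415$1550
  rot[5] = 514445405151415$15505
  rot[6] = 14445405151415$155055
  rot[7] = 4445405151415$1550551
  rot[8] = 445405151415$15505514
  rot[9] = 45405151415$155055144
  rot[10] = 5405151415$1550551444
  rot[11] = 405151415$15505514445
  rot[12] = 05151415$155055144454
  rot[13] = 5151415$1550551444540
  rot[14] = 151415$15505514445405
  rot[15] = 51415$155055144454051
  rot[16] = 1415$1550551444540515
  rot[17] = 415$15505514445405151
  rot[18] = 15$155055144454051514
  rot[19] = 5$1550551444540515141
  rot[20] = $15505514445405151415
Sorted (with $ < everything):
  sorted[0] = $15505514445405151415
  sorted[1] = 05151415$155055144454
  sorted[2] = 05514445405151415$155
  sorted[3] = 1415$1550551444540515
  sorted[4] = 14445405151415$155055
  sorted[5] = 15$155055144454051514
  sorted[6] = 151415$15505514445405
  sorted[7] = 15505514445405151415$
  sorted[8] = 405151415$15505514445
  sorted[9] = 415$15505514445405151
  sorted[10] = 4445405151415$1550551
  sorted[11] = 445405151415$15505514
  sorted[12] = 45405151415$155055144
  sorted[13] = 5$1550551444540515141
  sorted[14] = 505514445405151415$15
  sorted[15] = 51415$155055144454051
  sorted[16] = 514445405151415$15505
  sorted[17] = 5151415$1550551444540
  sorted[18] = 5405151415$1550551444
  sorted[19] = 5505514445405151415$1
  sorted[20] = 5514445405151415$1550
sorted[3] = 1415$1550551444540515

Answer: 1415$1550551444540515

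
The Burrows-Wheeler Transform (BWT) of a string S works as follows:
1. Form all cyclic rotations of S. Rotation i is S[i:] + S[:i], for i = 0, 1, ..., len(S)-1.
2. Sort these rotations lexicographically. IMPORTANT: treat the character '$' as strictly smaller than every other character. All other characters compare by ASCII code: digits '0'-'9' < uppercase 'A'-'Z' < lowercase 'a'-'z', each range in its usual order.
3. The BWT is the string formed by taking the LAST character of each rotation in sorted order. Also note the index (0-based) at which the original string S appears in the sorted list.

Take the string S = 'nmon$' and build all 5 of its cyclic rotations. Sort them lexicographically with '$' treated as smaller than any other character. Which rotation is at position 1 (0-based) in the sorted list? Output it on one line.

Answer: mon$n

Derivation:
All 5 rotations (rotation i = S[i:]+S[:i]):
  rot[0] = nmon$
  rot[1] = mon$n
  rot[2] = on$nm
  rot[3] = n$nmo
  rot[4] = $nmon
Sorted (with $ < everything):
  sorted[0] = $nmon
  sorted[1] = mon$n
  sorted[2] = n$nmo
  sorted[3] = nmon$
  sorted[4] = on$nm
sorted[1] = mon$n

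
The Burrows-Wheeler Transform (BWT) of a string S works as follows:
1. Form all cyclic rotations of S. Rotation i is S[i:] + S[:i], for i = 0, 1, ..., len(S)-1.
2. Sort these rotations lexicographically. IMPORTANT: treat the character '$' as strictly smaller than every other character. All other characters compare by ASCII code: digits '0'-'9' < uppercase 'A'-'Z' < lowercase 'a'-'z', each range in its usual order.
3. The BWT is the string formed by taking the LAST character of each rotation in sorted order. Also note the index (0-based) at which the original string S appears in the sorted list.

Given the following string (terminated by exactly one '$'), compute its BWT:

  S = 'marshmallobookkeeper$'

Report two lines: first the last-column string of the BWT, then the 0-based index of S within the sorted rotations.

Answer: rmmokepskoalh$lobeear
13

Derivation:
All 21 rotations (rotation i = S[i:]+S[:i]):
  rot[0] = marshmallobookkeeper$
  rot[1] = arshmallobookkeeper$m
  rot[2] = rshmallobookkeeper$ma
  rot[3] = shmallobookkeeper$mar
  rot[4] = hmallobookkeeper$mars
  rot[5] = mallobookkeeper$marsh
  rot[6] = allobookkeeper$marshm
  rot[7] = llobookkeeper$marshma
  rot[8] = lobookkeeper$marshmal
  rot[9] = obookkeeper$marshmall
  rot[10] = bookkeeper$marshmallo
  rot[11] = ookkeeper$marshmallob
  rot[12] = okkeeper$marshmallobo
  rot[13] = kkeeper$marshmalloboo
  rot[14] = keeper$marshmallobook
  rot[15] = eeper$marshmallobookk
  rot[16] = eper$marshmallobookke
  rot[17] = per$marshmallobookkee
  rot[18] = er$marshmallobookkeep
  rot[19] = r$marshmallobookkeepe
  rot[20] = $marshmallobookkeeper
Sorted (with $ < everything):
  sorted[0] = $marshmallobookkeeper  (last char: 'r')
  sorted[1] = allobookkeeper$marshm  (last char: 'm')
  sorted[2] = arshmallobookkeeper$m  (last char: 'm')
  sorted[3] = bookkeeper$marshmallo  (last char: 'o')
  sorted[4] = eeper$marshmallobookk  (last char: 'k')
  sorted[5] = eper$marshmallobookke  (last char: 'e')
  sorted[6] = er$marshmallobookkeep  (last char: 'p')
  sorted[7] = hmallobookkeeper$mars  (last char: 's')
  sorted[8] = keeper$marshmallobook  (last char: 'k')
  sorted[9] = kkeeper$marshmalloboo  (last char: 'o')
  sorted[10] = llobookkeeper$marshma  (last char: 'a')
  sorted[11] = lobookkeeper$marshmal  (last char: 'l')
  sorted[12] = mallobookkeeper$marsh  (last char: 'h')
  sorted[13] = marshmallobookkeeper$  (last char: '$')
  sorted[14] = obookkeeper$marshmall  (last char: 'l')
  sorted[15] = okkeeper$marshmallobo  (last char: 'o')
  sorted[16] = ookkeeper$marshmallob  (last char: 'b')
  sorted[17] = per$marshmallobookkee  (last char: 'e')
  sorted[18] = r$marshmallobookkeepe  (last char: 'e')
  sorted[19] = rshmallobookkeeper$ma  (last char: 'a')
  sorted[20] = shmallobookkeeper$mar  (last char: 'r')
Last column: rmmokepskoalh$lobeear
Original string S is at sorted index 13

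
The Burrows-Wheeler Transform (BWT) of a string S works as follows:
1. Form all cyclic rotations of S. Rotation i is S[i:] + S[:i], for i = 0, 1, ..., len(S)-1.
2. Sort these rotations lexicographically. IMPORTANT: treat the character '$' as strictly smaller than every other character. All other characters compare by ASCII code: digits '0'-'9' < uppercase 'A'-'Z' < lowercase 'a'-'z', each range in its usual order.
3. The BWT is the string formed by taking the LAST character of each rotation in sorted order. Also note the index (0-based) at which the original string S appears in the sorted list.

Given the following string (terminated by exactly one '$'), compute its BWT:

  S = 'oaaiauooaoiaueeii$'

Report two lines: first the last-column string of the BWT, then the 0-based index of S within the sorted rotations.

All 18 rotations (rotation i = S[i:]+S[:i]):
  rot[0] = oaaiauooaoiaueeii$
  rot[1] = aaiauooaoiaueeii$o
  rot[2] = aiauooaoiaueeii$oa
  rot[3] = iauooaoiaueeii$oaa
  rot[4] = auooaoiaueeii$oaai
  rot[5] = uooaoiaueeii$oaaia
  rot[6] = ooaoiaueeii$oaaiau
  rot[7] = oaoiaueeii$oaaiauo
  rot[8] = aoiaueeii$oaaiauoo
  rot[9] = oiaueeii$oaaiauooa
  rot[10] = iaueeii$oaaiauooao
  rot[11] = aueeii$oaaiauooaoi
  rot[12] = ueeii$oaaiauooaoia
  rot[13] = eeii$oaaiauooaoiau
  rot[14] = eii$oaaiauooaoiaue
  rot[15] = ii$oaaiauooaoiauee
  rot[16] = i$oaaiauooaoiaueei
  rot[17] = $oaaiauooaoiaueeii
Sorted (with $ < everything):
  sorted[0] = $oaaiauooaoiaueeii  (last char: 'i')
  sorted[1] = aaiauooaoiaueeii$o  (last char: 'o')
  sorted[2] = aiauooaoiaueeii$oa  (last char: 'a')
  sorted[3] = aoiaueeii$oaaiauoo  (last char: 'o')
  sorted[4] = aueeii$oaaiauooaoi  (last char: 'i')
  sorted[5] = auooaoiaueeii$oaai  (last char: 'i')
  sorted[6] = eeii$oaaiauooaoiau  (last char: 'u')
  sorted[7] = eii$oaaiauooaoiaue  (last char: 'e')
  sorted[8] = i$oaaiauooaoiaueei  (last char: 'i')
  sorted[9] = iaueeii$oaaiauooao  (last char: 'o')
  sorted[10] = iauooaoiaueeii$oaa  (last char: 'a')
  sorted[11] = ii$oaaiauooaoiauee  (last char: 'e')
  sorted[12] = oaaiauooaoiaueeii$  (last char: '$')
  sorted[13] = oaoiaueeii$oaaiauo  (last char: 'o')
  sorted[14] = oiaueeii$oaaiauooa  (last char: 'a')
  sorted[15] = ooaoiaueeii$oaaiau  (last char: 'u')
  sorted[16] = ueeii$oaaiauooaoia  (last char: 'a')
  sorted[17] = uooaoiaueeii$oaaia  (last char: 'a')
Last column: ioaoiiueioae$oauaa
Original string S is at sorted index 12

Answer: ioaoiiueioae$oauaa
12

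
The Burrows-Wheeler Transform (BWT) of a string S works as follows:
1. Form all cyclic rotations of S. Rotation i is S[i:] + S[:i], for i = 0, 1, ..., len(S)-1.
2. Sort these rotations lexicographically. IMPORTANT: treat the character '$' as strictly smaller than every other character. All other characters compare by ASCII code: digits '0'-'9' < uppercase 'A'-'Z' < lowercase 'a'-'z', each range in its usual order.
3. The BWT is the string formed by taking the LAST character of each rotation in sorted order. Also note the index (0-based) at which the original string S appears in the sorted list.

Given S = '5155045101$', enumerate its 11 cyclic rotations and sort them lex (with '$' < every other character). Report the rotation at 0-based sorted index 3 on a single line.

All 11 rotations (rotation i = S[i:]+S[:i]):
  rot[0] = 5155045101$
  rot[1] = 155045101$5
  rot[2] = 55045101$51
  rot[3] = 5045101$515
  rot[4] = 045101$5155
  rot[5] = 45101$51550
  rot[6] = 5101$515504
  rot[7] = 101$5155045
  rot[8] = 01$51550451
  rot[9] = 1$515504510
  rot[10] = $5155045101
Sorted (with $ < everything):
  sorted[0] = $5155045101
  sorted[1] = 01$51550451
  sorted[2] = 045101$5155
  sorted[3] = 1$515504510
  sorted[4] = 101$5155045
  sorted[5] = 155045101$5
  sorted[6] = 45101$51550
  sorted[7] = 5045101$515
  sorted[8] = 5101$515504
  sorted[9] = 5155045101$
  sorted[10] = 55045101$51
sorted[3] = 1$515504510

Answer: 1$515504510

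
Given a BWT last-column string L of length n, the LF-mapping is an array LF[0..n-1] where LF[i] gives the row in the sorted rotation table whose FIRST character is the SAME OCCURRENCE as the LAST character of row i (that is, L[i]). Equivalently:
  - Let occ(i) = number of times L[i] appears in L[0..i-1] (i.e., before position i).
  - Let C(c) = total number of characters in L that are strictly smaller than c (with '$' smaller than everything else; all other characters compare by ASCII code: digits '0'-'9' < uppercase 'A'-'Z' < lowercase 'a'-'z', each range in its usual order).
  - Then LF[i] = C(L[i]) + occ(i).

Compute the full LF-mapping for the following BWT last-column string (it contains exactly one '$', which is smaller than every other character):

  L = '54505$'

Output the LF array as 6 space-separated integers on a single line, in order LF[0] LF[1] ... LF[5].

Char counts: '$':1, '0':1, '4':1, '5':3
C (first-col start): C('$')=0, C('0')=1, C('4')=2, C('5')=3
L[0]='5': occ=0, LF[0]=C('5')+0=3+0=3
L[1]='4': occ=0, LF[1]=C('4')+0=2+0=2
L[2]='5': occ=1, LF[2]=C('5')+1=3+1=4
L[3]='0': occ=0, LF[3]=C('0')+0=1+0=1
L[4]='5': occ=2, LF[4]=C('5')+2=3+2=5
L[5]='$': occ=0, LF[5]=C('$')+0=0+0=0

Answer: 3 2 4 1 5 0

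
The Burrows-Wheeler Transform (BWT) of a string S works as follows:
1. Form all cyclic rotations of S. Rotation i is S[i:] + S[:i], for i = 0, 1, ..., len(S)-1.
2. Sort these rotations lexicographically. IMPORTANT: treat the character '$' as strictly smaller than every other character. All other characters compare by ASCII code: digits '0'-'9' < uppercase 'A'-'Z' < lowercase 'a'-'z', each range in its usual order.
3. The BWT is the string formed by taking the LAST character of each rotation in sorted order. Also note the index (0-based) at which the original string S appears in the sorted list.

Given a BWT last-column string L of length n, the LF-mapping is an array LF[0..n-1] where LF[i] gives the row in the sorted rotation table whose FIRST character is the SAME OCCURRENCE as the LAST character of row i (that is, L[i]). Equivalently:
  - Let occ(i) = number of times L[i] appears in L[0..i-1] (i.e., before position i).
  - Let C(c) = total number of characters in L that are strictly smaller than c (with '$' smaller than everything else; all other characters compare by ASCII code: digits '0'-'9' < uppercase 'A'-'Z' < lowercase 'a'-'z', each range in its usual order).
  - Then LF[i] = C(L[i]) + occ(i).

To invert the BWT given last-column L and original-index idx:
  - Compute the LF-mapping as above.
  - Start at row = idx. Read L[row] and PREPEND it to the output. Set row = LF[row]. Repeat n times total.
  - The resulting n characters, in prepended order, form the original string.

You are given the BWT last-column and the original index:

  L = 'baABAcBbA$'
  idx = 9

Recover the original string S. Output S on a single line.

LF mapping: 7 6 1 4 2 9 5 8 3 0
Walk LF starting at row 9, prepending L[row]:
  step 1: row=9, L[9]='$', prepend. Next row=LF[9]=0
  step 2: row=0, L[0]='b', prepend. Next row=LF[0]=7
  step 3: row=7, L[7]='b', prepend. Next row=LF[7]=8
  step 4: row=8, L[8]='A', prepend. Next row=LF[8]=3
  step 5: row=3, L[3]='B', prepend. Next row=LF[3]=4
  step 6: row=4, L[4]='A', prepend. Next row=LF[4]=2
  step 7: row=2, L[2]='A', prepend. Next row=LF[2]=1
  step 8: row=1, L[1]='a', prepend. Next row=LF[1]=6
  step 9: row=6, L[6]='B', prepend. Next row=LF[6]=5
  step 10: row=5, L[5]='c', prepend. Next row=LF[5]=9
Reversed output: cBaAABAbb$

Answer: cBaAABAbb$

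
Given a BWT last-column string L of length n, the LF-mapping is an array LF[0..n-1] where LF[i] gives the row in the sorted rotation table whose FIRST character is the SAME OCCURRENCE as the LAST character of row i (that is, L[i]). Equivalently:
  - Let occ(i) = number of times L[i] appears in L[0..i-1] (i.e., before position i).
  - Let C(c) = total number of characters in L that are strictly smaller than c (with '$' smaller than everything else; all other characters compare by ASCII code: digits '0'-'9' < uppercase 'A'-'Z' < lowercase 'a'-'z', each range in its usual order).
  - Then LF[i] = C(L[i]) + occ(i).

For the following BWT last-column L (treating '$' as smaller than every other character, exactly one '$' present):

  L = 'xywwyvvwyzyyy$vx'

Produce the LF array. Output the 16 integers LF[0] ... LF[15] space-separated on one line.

Char counts: '$':1, 'v':3, 'w':3, 'x':2, 'y':6, 'z':1
C (first-col start): C('$')=0, C('v')=1, C('w')=4, C('x')=7, C('y')=9, C('z')=15
L[0]='x': occ=0, LF[0]=C('x')+0=7+0=7
L[1]='y': occ=0, LF[1]=C('y')+0=9+0=9
L[2]='w': occ=0, LF[2]=C('w')+0=4+0=4
L[3]='w': occ=1, LF[3]=C('w')+1=4+1=5
L[4]='y': occ=1, LF[4]=C('y')+1=9+1=10
L[5]='v': occ=0, LF[5]=C('v')+0=1+0=1
L[6]='v': occ=1, LF[6]=C('v')+1=1+1=2
L[7]='w': occ=2, LF[7]=C('w')+2=4+2=6
L[8]='y': occ=2, LF[8]=C('y')+2=9+2=11
L[9]='z': occ=0, LF[9]=C('z')+0=15+0=15
L[10]='y': occ=3, LF[10]=C('y')+3=9+3=12
L[11]='y': occ=4, LF[11]=C('y')+4=9+4=13
L[12]='y': occ=5, LF[12]=C('y')+5=9+5=14
L[13]='$': occ=0, LF[13]=C('$')+0=0+0=0
L[14]='v': occ=2, LF[14]=C('v')+2=1+2=3
L[15]='x': occ=1, LF[15]=C('x')+1=7+1=8

Answer: 7 9 4 5 10 1 2 6 11 15 12 13 14 0 3 8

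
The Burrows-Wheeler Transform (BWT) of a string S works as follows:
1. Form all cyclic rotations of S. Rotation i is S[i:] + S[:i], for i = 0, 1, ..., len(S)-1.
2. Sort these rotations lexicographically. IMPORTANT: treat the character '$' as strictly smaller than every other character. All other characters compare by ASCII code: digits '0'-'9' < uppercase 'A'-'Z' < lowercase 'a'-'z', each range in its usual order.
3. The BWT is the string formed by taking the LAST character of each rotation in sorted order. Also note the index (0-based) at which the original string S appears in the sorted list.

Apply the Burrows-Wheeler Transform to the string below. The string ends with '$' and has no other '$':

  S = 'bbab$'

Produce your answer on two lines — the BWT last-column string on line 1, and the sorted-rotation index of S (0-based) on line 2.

Answer: bbab$
4

Derivation:
All 5 rotations (rotation i = S[i:]+S[:i]):
  rot[0] = bbab$
  rot[1] = bab$b
  rot[2] = ab$bb
  rot[3] = b$bba
  rot[4] = $bbab
Sorted (with $ < everything):
  sorted[0] = $bbab  (last char: 'b')
  sorted[1] = ab$bb  (last char: 'b')
  sorted[2] = b$bba  (last char: 'a')
  sorted[3] = bab$b  (last char: 'b')
  sorted[4] = bbab$  (last char: '$')
Last column: bbab$
Original string S is at sorted index 4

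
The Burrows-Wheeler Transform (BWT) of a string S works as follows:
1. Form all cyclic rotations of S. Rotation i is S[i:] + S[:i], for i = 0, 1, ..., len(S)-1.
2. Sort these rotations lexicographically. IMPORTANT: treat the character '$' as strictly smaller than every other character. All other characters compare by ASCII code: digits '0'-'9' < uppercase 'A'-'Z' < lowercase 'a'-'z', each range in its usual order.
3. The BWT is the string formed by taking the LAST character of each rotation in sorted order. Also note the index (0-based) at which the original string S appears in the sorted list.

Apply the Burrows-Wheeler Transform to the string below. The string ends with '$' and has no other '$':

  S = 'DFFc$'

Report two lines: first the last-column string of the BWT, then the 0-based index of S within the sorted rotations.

Answer: c$DFF
1

Derivation:
All 5 rotations (rotation i = S[i:]+S[:i]):
  rot[0] = DFFc$
  rot[1] = FFc$D
  rot[2] = Fc$DF
  rot[3] = c$DFF
  rot[4] = $DFFc
Sorted (with $ < everything):
  sorted[0] = $DFFc  (last char: 'c')
  sorted[1] = DFFc$  (last char: '$')
  sorted[2] = FFc$D  (last char: 'D')
  sorted[3] = Fc$DF  (last char: 'F')
  sorted[4] = c$DFF  (last char: 'F')
Last column: c$DFF
Original string S is at sorted index 1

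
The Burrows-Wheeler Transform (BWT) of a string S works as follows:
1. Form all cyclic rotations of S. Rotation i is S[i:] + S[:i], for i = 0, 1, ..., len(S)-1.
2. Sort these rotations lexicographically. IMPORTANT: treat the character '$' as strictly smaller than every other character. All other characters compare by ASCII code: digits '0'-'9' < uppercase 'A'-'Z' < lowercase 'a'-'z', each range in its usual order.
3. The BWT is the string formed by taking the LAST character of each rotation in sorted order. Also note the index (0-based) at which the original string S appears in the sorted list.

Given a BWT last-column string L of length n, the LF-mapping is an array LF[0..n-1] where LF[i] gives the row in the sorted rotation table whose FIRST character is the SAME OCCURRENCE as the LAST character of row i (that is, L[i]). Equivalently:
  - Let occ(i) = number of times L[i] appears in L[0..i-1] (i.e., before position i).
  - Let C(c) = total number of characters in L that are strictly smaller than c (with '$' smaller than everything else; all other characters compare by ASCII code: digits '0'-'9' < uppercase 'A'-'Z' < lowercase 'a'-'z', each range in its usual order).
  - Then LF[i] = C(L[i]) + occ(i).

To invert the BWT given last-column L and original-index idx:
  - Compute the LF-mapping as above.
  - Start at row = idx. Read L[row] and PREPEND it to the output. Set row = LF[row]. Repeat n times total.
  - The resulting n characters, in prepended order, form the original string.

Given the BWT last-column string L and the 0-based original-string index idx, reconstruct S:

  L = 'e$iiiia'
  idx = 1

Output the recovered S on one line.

Answer: aiiiie$

Derivation:
LF mapping: 2 0 3 4 5 6 1
Walk LF starting at row 1, prepending L[row]:
  step 1: row=1, L[1]='$', prepend. Next row=LF[1]=0
  step 2: row=0, L[0]='e', prepend. Next row=LF[0]=2
  step 3: row=2, L[2]='i', prepend. Next row=LF[2]=3
  step 4: row=3, L[3]='i', prepend. Next row=LF[3]=4
  step 5: row=4, L[4]='i', prepend. Next row=LF[4]=5
  step 6: row=5, L[5]='i', prepend. Next row=LF[5]=6
  step 7: row=6, L[6]='a', prepend. Next row=LF[6]=1
Reversed output: aiiiie$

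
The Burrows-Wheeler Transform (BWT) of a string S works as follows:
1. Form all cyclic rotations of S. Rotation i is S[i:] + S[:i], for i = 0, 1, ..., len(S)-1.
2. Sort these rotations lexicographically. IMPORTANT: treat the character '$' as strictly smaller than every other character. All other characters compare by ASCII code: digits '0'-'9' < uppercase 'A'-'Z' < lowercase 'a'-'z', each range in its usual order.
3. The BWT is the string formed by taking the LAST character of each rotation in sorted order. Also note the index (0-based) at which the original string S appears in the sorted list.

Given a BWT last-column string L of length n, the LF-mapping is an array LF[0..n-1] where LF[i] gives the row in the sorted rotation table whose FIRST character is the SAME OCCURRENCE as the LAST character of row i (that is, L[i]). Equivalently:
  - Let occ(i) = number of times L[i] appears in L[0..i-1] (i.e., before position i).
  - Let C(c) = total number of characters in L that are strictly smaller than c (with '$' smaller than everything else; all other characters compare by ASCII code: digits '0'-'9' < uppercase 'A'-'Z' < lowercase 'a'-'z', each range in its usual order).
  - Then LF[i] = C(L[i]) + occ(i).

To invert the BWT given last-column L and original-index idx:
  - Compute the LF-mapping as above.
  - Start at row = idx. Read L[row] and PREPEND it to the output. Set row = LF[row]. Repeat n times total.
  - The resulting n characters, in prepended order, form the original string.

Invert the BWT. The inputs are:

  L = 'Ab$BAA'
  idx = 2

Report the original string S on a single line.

Answer: ABAbA$

Derivation:
LF mapping: 1 5 0 4 2 3
Walk LF starting at row 2, prepending L[row]:
  step 1: row=2, L[2]='$', prepend. Next row=LF[2]=0
  step 2: row=0, L[0]='A', prepend. Next row=LF[0]=1
  step 3: row=1, L[1]='b', prepend. Next row=LF[1]=5
  step 4: row=5, L[5]='A', prepend. Next row=LF[5]=3
  step 5: row=3, L[3]='B', prepend. Next row=LF[3]=4
  step 6: row=4, L[4]='A', prepend. Next row=LF[4]=2
Reversed output: ABAbA$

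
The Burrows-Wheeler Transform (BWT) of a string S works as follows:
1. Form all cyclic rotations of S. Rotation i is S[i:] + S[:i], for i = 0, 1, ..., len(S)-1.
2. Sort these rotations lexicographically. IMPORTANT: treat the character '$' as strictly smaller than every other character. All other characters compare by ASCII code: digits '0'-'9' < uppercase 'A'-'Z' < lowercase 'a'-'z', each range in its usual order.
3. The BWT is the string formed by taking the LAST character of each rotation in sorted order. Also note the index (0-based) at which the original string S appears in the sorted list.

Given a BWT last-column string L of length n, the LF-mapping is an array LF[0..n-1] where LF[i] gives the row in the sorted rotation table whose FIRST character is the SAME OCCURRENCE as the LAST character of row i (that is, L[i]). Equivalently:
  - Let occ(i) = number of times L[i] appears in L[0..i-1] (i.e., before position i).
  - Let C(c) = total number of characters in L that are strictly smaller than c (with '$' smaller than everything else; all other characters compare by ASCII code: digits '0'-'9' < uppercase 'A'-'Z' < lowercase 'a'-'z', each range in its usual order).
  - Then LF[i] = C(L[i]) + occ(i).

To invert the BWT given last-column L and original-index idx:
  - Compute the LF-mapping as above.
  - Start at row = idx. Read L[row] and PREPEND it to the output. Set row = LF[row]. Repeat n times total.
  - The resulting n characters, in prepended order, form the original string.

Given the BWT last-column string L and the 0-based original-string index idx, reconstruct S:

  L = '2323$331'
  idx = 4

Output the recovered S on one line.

LF mapping: 2 4 3 5 0 6 7 1
Walk LF starting at row 4, prepending L[row]:
  step 1: row=4, L[4]='$', prepend. Next row=LF[4]=0
  step 2: row=0, L[0]='2', prepend. Next row=LF[0]=2
  step 3: row=2, L[2]='2', prepend. Next row=LF[2]=3
  step 4: row=3, L[3]='3', prepend. Next row=LF[3]=5
  step 5: row=5, L[5]='3', prepend. Next row=LF[5]=6
  step 6: row=6, L[6]='3', prepend. Next row=LF[6]=7
  step 7: row=7, L[7]='1', prepend. Next row=LF[7]=1
  step 8: row=1, L[1]='3', prepend. Next row=LF[1]=4
Reversed output: 3133322$

Answer: 3133322$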